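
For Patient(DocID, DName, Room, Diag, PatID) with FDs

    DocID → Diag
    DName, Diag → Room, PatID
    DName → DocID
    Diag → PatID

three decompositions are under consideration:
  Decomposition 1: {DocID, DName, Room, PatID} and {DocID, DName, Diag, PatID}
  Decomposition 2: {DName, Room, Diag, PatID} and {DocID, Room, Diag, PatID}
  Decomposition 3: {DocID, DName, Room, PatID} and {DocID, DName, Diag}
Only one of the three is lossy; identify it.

Decomposition 2

Decomposition 1: common = {DocID, DName, PatID}, closure = {DocID, DName, Room, Diag, PatID} → lossless.
Decomposition 2: common = {Room, Diag, PatID}, closure = {Room, Diag, PatID} → lossy.
Decomposition 3: common = {DocID, DName}, closure = {DocID, DName, Room, Diag, PatID} → lossless.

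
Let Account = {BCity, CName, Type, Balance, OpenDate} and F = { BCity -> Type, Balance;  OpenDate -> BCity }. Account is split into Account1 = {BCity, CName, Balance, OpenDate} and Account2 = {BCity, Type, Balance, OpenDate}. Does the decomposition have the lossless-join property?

Yes

Common attributes: Account1 ∩ Account2 = {BCity, Balance, OpenDate}.
Closure of {BCity, Balance, OpenDate}: BCity → Type, Balance applies, adding Type. So (BCity, Balance, OpenDate)⁺ = {BCity, Type, Balance, OpenDate}.
This closure contains every attribute of Account2, so Account1 ∩ Account2 → Account2. The join is lossless.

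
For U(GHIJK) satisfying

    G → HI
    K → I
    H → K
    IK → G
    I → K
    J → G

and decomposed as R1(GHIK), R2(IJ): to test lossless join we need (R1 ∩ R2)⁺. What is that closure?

R1 ∩ R2 = {I}.
I → K applies, adding K
IK → G applies, adding G
G → HI applies, adding H
Closure: {GHIK}.

GHIK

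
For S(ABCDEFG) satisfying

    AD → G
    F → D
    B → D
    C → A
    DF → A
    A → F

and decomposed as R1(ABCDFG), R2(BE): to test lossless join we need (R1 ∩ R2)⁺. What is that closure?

R1 ∩ R2 = {B}.
B → D applies, adding D
Closure: {BD}.

BD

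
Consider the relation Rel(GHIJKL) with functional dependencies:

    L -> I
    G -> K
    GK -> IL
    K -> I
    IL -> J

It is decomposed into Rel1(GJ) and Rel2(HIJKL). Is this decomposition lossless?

No

Common attributes: Rel1 ∩ Rel2 = {J}.
No dependency enlarges {J}, so (J)⁺ = {J}.
The closure contains neither all of Rel1 = {GJ} nor all of Rel2 = {HIJKL}, so the common attributes are not a superkey of either fragment. The join is lossy.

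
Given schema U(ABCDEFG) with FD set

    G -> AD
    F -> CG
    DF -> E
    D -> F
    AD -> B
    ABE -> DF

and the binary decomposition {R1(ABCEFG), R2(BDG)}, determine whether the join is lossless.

Yes

Common attributes: R1 ∩ R2 = {BG}.
Closure of {BG}: G → AD applies, adding AD; D → F applies, adding F; F → CG applies, adding C; DF → E applies, adding E. So (BG)⁺ = {ABCDEFG}.
This closure contains every attribute of R1, so R1 ∩ R2 → R1. The join is lossless.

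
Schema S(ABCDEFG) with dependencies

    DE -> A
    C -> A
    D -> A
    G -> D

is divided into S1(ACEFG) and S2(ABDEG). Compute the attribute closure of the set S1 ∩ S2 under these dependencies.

S1 ∩ S2 = {AEG}.
G → D applies, adding D
Closure: {ADEG}.

ADEG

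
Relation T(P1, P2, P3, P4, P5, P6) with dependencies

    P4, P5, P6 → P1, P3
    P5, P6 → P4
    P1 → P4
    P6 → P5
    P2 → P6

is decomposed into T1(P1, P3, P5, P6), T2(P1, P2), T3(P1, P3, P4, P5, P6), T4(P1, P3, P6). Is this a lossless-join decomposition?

Chase test. Columns are P1, P2, P3, P4, P5, P6; row i has aⱼ where attribute j ∈ Ti, else bᵢⱼ.
Initial tableau (one row per fragment):
  row 1: a1 b12 a3 b14 a5 a6
  row 2: a1 a2 b23 b24 b25 b26
  row 3: a1 b32 a3 a4 a5 a6
  row 4: a1 b42 a3 b44 b45 a6
Rows 1 and 3 agree on P5, P6; apply P5, P6→P4 and equate their P4 entries.
Rows 1 and 2 agree on P1; apply P1→P4 and equate their P4 entries.
Rows 1 and 4 agree on P1; apply P1→P4 and equate their P4 entries.
Rows 1 and 4 agree on P6; apply P6→P5 and equate their P5 entries.
No row becomes fully distinguished — the join is lossy.

No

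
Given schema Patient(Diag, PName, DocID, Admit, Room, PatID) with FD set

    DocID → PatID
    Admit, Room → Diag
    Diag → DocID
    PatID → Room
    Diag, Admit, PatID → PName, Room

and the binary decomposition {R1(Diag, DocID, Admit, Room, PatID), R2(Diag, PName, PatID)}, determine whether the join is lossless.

No

Common attributes: R1 ∩ R2 = {Diag, PatID}.
Closure of {Diag, PatID}: Diag → DocID applies, adding DocID; PatID → Room applies, adding Room. So (Diag, PatID)⁺ = {Diag, DocID, Room, PatID}.
The closure contains neither all of R1 = {Diag, DocID, Admit, Room, PatID} nor all of R2 = {Diag, PName, PatID}, so the common attributes are not a superkey of either fragment. The join is lossy.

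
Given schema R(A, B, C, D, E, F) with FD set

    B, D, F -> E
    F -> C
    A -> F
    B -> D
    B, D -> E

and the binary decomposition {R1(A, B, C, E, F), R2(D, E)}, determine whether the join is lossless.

Common attributes: R1 ∩ R2 = {E}.
No dependency enlarges {E}, so (E)⁺ = {E}.
The closure contains neither all of R1 = {A, B, C, E, F} nor all of R2 = {D, E}, so the common attributes are not a superkey of either fragment. The join is lossy.

No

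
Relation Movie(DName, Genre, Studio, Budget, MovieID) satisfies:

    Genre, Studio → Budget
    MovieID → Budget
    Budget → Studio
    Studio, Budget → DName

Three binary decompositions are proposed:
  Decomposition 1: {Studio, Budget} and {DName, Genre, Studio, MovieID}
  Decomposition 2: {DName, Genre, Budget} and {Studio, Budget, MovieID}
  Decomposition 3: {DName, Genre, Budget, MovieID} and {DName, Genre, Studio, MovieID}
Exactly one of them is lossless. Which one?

Decomposition 1: common = {Studio}, closure = {Studio} → lossy.
Decomposition 2: common = {Budget}, closure = {DName, Studio, Budget} → lossy.
Decomposition 3: common = {DName, Genre, MovieID}, closure = {DName, Genre, Studio, Budget, MovieID} → lossless.

Decomposition 3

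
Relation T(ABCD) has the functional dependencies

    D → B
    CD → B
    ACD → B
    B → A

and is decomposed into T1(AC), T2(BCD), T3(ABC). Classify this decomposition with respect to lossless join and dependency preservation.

lossless and dependency-preserving

Lossless test (chase): Rows 2 and 3 agree on B; apply B→A and equate their A entries. Row 2 is now all distinguished symbols — the join is lossless.
Dependency preservation: ACD → B is not contained in any single fragment, but the restricted closure of its left-hand side across the fragments still reaches the right-hand side; the remaining FDs each lie inside some fragment. All dependencies are preserved.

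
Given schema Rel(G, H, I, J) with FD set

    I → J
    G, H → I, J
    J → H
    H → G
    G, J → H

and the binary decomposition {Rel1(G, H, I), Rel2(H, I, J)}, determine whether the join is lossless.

Common attributes: Rel1 ∩ Rel2 = {H, I}.
Closure of {H, I}: I → J applies, adding J; H → G applies, adding G. So (H, I)⁺ = {G, H, I, J}.
This closure contains every attribute of Rel1, so Rel1 ∩ Rel2 → Rel1. The join is lossless.

Yes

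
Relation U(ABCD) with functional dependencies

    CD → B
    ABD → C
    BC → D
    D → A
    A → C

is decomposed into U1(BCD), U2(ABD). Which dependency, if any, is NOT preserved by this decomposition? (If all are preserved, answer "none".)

Check A → C: no single fragment contains all of {AC}, and the restricted closure of {A} across the fragments never reaches {C}.
CD → B is preserved.
ABD → C is preserved.
BC → D is preserved.
D → A is preserved.

A → C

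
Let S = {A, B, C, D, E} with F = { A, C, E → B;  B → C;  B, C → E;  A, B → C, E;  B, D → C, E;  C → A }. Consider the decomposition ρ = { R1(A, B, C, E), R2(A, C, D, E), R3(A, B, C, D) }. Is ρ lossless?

Chase test. Columns are A, B, C, D, E; row i has aⱼ where attribute j ∈ Ri, else bᵢⱼ.
Initial tableau (one row per fragment):
  row 1: a1 a2 a3 b14 a5
  row 2: a1 b22 a3 a4 a5
  row 3: a1 a2 a3 a4 b35
Rows 1 and 2 agree on A, C, E; apply A, C, E→B and equate their B entries.
Rows 1 and 3 agree on B, C; apply B, C→E and equate their E entries.
Row 2 is now all distinguished symbols — the join is lossless.

Yes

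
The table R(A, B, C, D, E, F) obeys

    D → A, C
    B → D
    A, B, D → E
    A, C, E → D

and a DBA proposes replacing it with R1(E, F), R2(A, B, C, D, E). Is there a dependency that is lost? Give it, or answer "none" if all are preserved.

D → A, C lies within R2.
B → D lies within R2.
A, B, D → E lies within R2.
A, C, E → D lies within R2.
Every dependency is enforceable on the fragments, so the decomposition is dependency-preserving.

none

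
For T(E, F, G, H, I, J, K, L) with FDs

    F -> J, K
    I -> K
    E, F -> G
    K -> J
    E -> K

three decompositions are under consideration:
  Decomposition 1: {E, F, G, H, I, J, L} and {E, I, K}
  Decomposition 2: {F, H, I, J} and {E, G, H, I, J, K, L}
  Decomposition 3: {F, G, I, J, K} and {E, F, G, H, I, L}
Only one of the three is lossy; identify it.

Decomposition 1: common = {E, I}, closure = {E, I, J, K} → lossless.
Decomposition 2: common = {H, I, J}, closure = {H, I, J, K} → lossy.
Decomposition 3: common = {F, G, I}, closure = {F, G, I, J, K} → lossless.

Decomposition 2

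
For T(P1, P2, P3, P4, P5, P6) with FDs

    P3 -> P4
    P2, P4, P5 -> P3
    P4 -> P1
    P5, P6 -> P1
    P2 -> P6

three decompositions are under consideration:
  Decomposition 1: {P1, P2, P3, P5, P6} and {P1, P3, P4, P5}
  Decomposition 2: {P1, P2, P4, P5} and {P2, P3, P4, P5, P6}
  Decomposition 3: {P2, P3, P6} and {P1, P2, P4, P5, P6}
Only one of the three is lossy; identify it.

Decomposition 1: common = {P1, P3, P5}, closure = {P1, P3, P4, P5} → lossless.
Decomposition 2: common = {P2, P4, P5}, closure = {P1, P2, P3, P4, P5, P6} → lossless.
Decomposition 3: common = {P2, P6}, closure = {P2, P6} → lossy.

Decomposition 3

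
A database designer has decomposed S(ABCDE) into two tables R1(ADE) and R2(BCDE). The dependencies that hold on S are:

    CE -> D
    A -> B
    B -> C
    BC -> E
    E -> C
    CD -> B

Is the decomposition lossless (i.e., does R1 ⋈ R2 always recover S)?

Common attributes: R1 ∩ R2 = {DE}.
Closure of {DE}: E → C applies, adding C; CD → B applies, adding B. So (DE)⁺ = {BCDE}.
This closure contains every attribute of R2, so R1 ∩ R2 → R2. The join is lossless.

Yes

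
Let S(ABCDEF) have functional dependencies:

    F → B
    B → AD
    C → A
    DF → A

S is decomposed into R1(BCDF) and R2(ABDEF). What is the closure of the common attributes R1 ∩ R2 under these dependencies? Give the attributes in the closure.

ABDF

R1 ∩ R2 = {BDF}.
B → AD applies, adding A
Closure: {ABDF}.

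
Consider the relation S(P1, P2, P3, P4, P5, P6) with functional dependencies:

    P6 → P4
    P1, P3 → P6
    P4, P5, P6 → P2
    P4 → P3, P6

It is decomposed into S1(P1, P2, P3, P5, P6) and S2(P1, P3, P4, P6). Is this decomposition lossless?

Common attributes: S1 ∩ S2 = {P1, P3, P6}.
Closure of {P1, P3, P6}: P6 → P4 applies, adding P4. So (P1, P3, P6)⁺ = {P1, P3, P4, P6}.
This closure contains every attribute of S2, so S1 ∩ S2 → S2. The join is lossless.

Yes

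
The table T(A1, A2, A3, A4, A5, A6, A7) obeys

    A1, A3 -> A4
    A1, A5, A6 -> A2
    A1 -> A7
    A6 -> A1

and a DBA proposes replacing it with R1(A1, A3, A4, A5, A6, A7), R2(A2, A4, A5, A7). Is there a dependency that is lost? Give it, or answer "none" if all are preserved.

Check A1, A5, A6 → A2: no single fragment contains all of {A1, A2, A5, A6}, and the restricted closure of {A1, A5, A6} across the fragments never reaches {A2}.
A1, A3 → A4 is preserved.
A1 → A7 is preserved.
A6 → A1 is preserved.

A1, A5, A6 -> A2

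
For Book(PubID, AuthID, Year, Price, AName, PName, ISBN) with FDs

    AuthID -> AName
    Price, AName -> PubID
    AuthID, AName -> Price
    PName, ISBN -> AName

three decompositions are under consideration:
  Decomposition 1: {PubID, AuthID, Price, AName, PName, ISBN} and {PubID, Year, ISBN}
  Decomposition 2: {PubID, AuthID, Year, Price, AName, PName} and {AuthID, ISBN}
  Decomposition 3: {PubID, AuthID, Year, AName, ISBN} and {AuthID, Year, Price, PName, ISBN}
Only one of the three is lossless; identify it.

Decomposition 3

Decomposition 1: common = {PubID, ISBN}, closure = {PubID, ISBN} → lossy.
Decomposition 2: common = {AuthID}, closure = {PubID, AuthID, Price, AName} → lossy.
Decomposition 3: common = {AuthID, Year, ISBN}, closure = {PubID, AuthID, Year, Price, AName, ISBN} → lossless.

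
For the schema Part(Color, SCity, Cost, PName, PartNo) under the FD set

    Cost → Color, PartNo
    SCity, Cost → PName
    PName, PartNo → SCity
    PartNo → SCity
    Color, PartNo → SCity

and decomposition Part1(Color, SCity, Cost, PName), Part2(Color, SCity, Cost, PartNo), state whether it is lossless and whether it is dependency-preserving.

lossless and dependency-preserving

Lossless test: (Color, SCity, Cost)⁺ = {Color, SCity, Cost, PName, PartNo}, which contains all of one fragment — lossless.
Dependency preservation: PName, PartNo → SCity is not contained in any single fragment, but the restricted closure of its left-hand side across the fragments still reaches the right-hand side; the remaining FDs each lie inside some fragment. All dependencies are preserved.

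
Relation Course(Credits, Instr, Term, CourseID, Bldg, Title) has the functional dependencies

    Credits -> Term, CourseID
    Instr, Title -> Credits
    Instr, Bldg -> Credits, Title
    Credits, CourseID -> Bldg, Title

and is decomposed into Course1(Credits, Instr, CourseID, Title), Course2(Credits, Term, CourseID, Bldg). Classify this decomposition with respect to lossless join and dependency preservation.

Lossless test: (Credits, CourseID)⁺ = {Credits, Term, CourseID, Bldg, Title}, which contains all of one fragment — lossless.
Dependency preservation: the restricted closure of {Instr, Bldg} across the fragments never reaches {Credits, Title}, so Instr, Bldg → Credits, Title cannot be enforced without a join — not preserved.

lossless but not dependency-preserving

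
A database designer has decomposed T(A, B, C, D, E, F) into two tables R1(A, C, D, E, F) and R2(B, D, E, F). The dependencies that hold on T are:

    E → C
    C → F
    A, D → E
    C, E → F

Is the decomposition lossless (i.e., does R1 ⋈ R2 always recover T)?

No

Common attributes: R1 ∩ R2 = {D, E, F}.
Closure of {D, E, F}: E → C applies, adding C. So (D, E, F)⁺ = {C, D, E, F}.
The closure contains neither all of R1 = {A, C, D, E, F} nor all of R2 = {B, D, E, F}, so the common attributes are not a superkey of either fragment. The join is lossy.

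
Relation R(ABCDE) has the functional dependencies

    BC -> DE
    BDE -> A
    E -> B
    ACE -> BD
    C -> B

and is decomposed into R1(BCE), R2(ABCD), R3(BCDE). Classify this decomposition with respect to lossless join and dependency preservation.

lossless but not dependency-preserving

Lossless test (chase): Rows 1 and 2 agree on BC; apply BC→DE and equate their DE entries. Rows 1 and 2 agree on BDE; apply BDE→A and equate their A entries. Rows 1 and 3 agree on BDE; apply BDE→A and equate their A entries. Row 1 is now all distinguished symbols — the join is lossless.
Dependency preservation: the restricted closure of {BDE} across the fragments never reaches {A}, so BDE → A cannot be enforced without a join — not preserved.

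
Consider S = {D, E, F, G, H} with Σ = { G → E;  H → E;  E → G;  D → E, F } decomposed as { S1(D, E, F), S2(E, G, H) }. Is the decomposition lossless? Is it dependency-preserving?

Lossless test: (E)⁺ = {E, G}, which is a superkey of neither fragment — lossy.
Dependency preservation: every FD's attributes lie within a single fragment, so each can be enforced locally — preserved.

lossy but dependency-preserving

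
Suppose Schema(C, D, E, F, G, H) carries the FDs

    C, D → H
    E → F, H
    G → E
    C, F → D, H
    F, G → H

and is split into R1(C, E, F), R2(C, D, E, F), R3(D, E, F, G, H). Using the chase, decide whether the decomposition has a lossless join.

No

Chase test. Columns are C, D, E, F, G, H; row i has aⱼ where attribute j ∈ Ri, else bᵢⱼ.
Initial tableau (one row per fragment):
  row 1: a1 b12 a3 a4 b15 b16
  row 2: a1 a2 a3 a4 b25 b26
  row 3: b31 a2 a3 a4 a5 a6
Rows 1 and 2 agree on E; apply E→F, H and equate their F, H entries.
Rows 1 and 3 agree on E; apply E→F, H and equate their F, H entries.
Rows 1 and 2 agree on C, F; apply C, F→D, H and equate their D, H entries.
No row becomes fully distinguished — the join is lossy.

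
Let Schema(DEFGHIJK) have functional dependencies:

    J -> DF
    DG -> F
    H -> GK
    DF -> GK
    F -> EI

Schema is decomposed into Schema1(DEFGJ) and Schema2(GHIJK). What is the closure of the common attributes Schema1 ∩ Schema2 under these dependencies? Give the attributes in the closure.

Schema1 ∩ Schema2 = {GJ}.
J → DF applies, adding DF
DF → GK applies, adding K
F → EI applies, adding EI
Closure: {DEFGIJK}.

DEFGIJK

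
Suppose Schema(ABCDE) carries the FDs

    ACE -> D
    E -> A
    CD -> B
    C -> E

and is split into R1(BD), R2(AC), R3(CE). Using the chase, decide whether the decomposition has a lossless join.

No

Chase test. Columns are ABCDE; row i has aⱼ where attribute j ∈ Ri, else bᵢⱼ.
Initial tableau (one row per fragment):
  row 1: b11 a2 b13 a4 b15
  row 2: a1 b22 a3 b24 b25
  row 3: b31 b32 a3 b34 a5
Rows 2 and 3 agree on C; apply C→E and equate their E entries.
Rows 2 and 3 agree on E; apply E→A and equate their A entries.
Rows 2 and 3 agree on ACE; apply ACE→D and equate their D entries.
Rows 2 and 3 agree on CD; apply CD→B and equate their B entries.
No row becomes fully distinguished — the join is lossy.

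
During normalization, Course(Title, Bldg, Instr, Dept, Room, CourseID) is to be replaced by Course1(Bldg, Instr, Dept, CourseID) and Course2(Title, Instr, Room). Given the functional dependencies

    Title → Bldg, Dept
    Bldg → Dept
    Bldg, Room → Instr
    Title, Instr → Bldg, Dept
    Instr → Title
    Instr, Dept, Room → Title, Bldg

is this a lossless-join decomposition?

No

Common attributes: Course1 ∩ Course2 = {Instr}.
Closure of {Instr}: Instr → Title applies, adding Title; Title → Bldg, Dept applies, adding Bldg, Dept. So (Instr)⁺ = {Title, Bldg, Instr, Dept}.
The closure contains neither all of Course1 = {Bldg, Instr, Dept, CourseID} nor all of Course2 = {Title, Instr, Room}, so the common attributes are not a superkey of either fragment. The join is lossy.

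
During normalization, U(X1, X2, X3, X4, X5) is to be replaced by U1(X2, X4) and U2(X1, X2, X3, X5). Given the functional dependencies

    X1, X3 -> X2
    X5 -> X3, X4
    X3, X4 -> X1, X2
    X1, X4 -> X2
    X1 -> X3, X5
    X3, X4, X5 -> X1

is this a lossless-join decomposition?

No

Common attributes: U1 ∩ U2 = {X2}.
No dependency enlarges {X2}, so (X2)⁺ = {X2}.
The closure contains neither all of U1 = {X2, X4} nor all of U2 = {X1, X2, X3, X5}, so the common attributes are not a superkey of either fragment. The join is lossy.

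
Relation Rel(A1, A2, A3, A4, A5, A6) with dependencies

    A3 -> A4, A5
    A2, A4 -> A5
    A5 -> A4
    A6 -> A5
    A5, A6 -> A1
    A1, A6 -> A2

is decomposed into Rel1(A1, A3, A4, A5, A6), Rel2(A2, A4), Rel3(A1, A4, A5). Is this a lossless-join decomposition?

No

Chase test. Columns are A1, A2, A3, A4, A5, A6; row i has aⱼ where attribute j ∈ Reli, else bᵢⱼ.
Initial tableau (one row per fragment):
  row 1: a1 b12 a3 a4 a5 a6
  row 2: b21 a2 b23 a4 b25 b26
  row 3: a1 b32 b33 a4 a5 b36
No row becomes fully distinguished — the join is lossy.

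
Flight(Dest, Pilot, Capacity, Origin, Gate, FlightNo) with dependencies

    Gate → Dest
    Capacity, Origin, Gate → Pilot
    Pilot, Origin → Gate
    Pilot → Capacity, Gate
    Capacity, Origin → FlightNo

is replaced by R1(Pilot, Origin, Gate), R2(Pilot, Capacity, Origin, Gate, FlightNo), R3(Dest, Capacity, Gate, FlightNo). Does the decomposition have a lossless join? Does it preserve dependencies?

lossless and dependency-preserving

Lossless test (chase): Rows 1 and 2 agree on Gate; apply Gate→Dest and equate their Dest entries. Rows 1 and 3 agree on Gate; apply Gate→Dest and equate their Dest entries. Rows 1 and 2 agree on Pilot; apply Pilot→Capacity, Gate and equate their Capacity, Gate entries. Rows 1 and 2 agree on Capacity, Origin; apply Capacity, Origin→FlightNo and equate their FlightNo entries. Row 1 is now all distinguished symbols — the join is lossless.
Dependency preservation: every FD's attributes lie within a single fragment, so each can be enforced locally — preserved.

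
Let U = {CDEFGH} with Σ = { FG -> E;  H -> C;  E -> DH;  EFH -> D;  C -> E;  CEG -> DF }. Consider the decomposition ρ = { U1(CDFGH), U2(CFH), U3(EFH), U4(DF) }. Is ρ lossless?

Chase test. Columns are CDEFGH; row i has aⱼ where attribute j ∈ Ui, else bᵢⱼ.
Initial tableau (one row per fragment):
  row 1: a1 a2 b13 a4 a5 a6
  row 2: a1 b22 b23 a4 b25 a6
  row 3: b31 b32 a3 a4 b35 a6
  row 4: b41 a2 b43 a4 b45 b46
Rows 1 and 3 agree on H; apply H→C and equate their C entries.
Rows 1 and 2 agree on C; apply C→E and equate their E entries.
Rows 1 and 3 agree on C; apply C→E and equate their E entries.
Rows 1 and 2 agree on E; apply E→DH and equate their DH entries.
Rows 1 and 3 agree on E; apply E→DH and equate their DH entries.
Row 1 is now all distinguished symbols — the join is lossless.

Yes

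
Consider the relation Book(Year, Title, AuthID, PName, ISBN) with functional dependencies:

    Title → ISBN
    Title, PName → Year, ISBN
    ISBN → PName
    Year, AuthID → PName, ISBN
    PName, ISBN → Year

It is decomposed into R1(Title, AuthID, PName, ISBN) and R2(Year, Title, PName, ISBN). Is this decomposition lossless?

Common attributes: R1 ∩ R2 = {Title, PName, ISBN}.
Closure of {Title, PName, ISBN}: Title, PName → Year, ISBN applies, adding Year. So (Title, PName, ISBN)⁺ = {Year, Title, PName, ISBN}.
This closure contains every attribute of R2, so R1 ∩ R2 → R2. The join is lossless.

Yes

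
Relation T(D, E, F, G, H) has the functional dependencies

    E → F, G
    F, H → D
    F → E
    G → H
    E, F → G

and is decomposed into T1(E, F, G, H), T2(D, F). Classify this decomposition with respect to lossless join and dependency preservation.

lossless and dependency-preserving

Lossless test: (F)⁺ = {D, E, F, G, H}, which contains all of one fragment — lossless.
Dependency preservation: F, H → D is not contained in any single fragment, but the restricted closure of its left-hand side across the fragments still reaches the right-hand side; the remaining FDs each lie inside some fragment. All dependencies are preserved.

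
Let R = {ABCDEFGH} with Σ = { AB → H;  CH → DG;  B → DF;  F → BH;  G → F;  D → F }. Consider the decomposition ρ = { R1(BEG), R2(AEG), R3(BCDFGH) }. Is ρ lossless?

No

Chase test. Columns are ABCDEFGH; row i has aⱼ where attribute j ∈ Ri, else bᵢⱼ.
Initial tableau (one row per fragment):
  row 1: b11 a2 b13 b14 a5 b16 a7 b18
  row 2: a1 b22 b23 b24 a5 b26 a7 b28
  row 3: b31 a2 a3 a4 b35 a6 a7 a8
Rows 1 and 3 agree on B; apply B→DF and equate their DF entries.
Rows 1 and 3 agree on F; apply F→BH and equate their BH entries.
Rows 1 and 2 agree on G; apply G→F and equate their F entries.
Rows 1 and 2 agree on F; apply F→BH and equate their BH entries.
Rows 1 and 2 agree on B; apply B→DF and equate their DF entries.
No row becomes fully distinguished — the join is lossy.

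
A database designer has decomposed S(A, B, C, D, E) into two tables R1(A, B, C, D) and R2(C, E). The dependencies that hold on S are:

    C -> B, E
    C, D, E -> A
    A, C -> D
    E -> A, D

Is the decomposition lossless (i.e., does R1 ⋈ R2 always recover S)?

Common attributes: R1 ∩ R2 = {C}.
Closure of {C}: C → B, E applies, adding B, E; E → A, D applies, adding A, D. So (C)⁺ = {A, B, C, D, E}.
This closure contains every attribute of R1, so R1 ∩ R2 → R1. The join is lossless.

Yes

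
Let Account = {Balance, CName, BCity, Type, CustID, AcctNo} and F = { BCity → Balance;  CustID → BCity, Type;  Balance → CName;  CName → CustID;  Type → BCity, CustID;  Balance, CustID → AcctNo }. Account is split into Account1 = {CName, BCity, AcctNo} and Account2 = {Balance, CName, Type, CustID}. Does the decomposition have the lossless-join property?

Yes

Common attributes: Account1 ∩ Account2 = {CName}.
Closure of {CName}: CName → CustID applies, adding CustID; CustID → BCity, Type applies, adding BCity, Type; BCity → Balance applies, adding Balance; Balance, CustID → AcctNo applies, adding AcctNo. So (CName)⁺ = {Balance, CName, BCity, Type, CustID, AcctNo}.
This closure contains every attribute of Account1, so Account1 ∩ Account2 → Account1. The join is lossless.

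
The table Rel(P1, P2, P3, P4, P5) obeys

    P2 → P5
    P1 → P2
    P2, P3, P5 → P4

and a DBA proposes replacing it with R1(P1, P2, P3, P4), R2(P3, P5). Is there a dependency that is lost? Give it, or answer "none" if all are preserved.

Check P2 → P5: no single fragment contains all of {P2, P5}, and the restricted closure of {P2} across the fragments never reaches {P5}.
P1 → P2 is preserved.
P2, P3, P5 → P4 is preserved.

P2 → P5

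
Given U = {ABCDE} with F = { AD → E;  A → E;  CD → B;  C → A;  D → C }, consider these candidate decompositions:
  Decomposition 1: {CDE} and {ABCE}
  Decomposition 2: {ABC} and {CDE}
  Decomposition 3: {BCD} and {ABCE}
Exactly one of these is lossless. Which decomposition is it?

Decomposition 1: common = {CE}, closure = {ACE} → lossy.
Decomposition 2: common = {C}, closure = {ACE} → lossy.
Decomposition 3: common = {BC}, closure = {ABCE} → lossless.

Decomposition 3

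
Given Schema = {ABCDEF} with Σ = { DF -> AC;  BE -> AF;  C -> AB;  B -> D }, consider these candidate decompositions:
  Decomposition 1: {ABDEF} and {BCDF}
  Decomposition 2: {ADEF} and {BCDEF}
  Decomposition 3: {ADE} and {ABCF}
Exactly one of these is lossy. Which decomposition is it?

Decomposition 1: common = {BDF}, closure = {ABCDF} → lossless.
Decomposition 2: common = {DEF}, closure = {ABCDEF} → lossless.
Decomposition 3: common = {A}, closure = {A} → lossy.

Decomposition 3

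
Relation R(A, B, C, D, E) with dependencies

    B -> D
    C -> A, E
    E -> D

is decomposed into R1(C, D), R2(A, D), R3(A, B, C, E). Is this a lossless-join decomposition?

Chase test. Columns are A, B, C, D, E; row i has aⱼ where attribute j ∈ Ri, else bᵢⱼ.
Initial tableau (one row per fragment):
  row 1: b11 b12 a3 a4 b15
  row 2: a1 b22 b23 a4 b25
  row 3: a1 a2 a3 b34 a5
Rows 1 and 3 agree on C; apply C→A, E and equate their A, E entries.
Rows 1 and 3 agree on E; apply E→D and equate their D entries.
Row 3 is now all distinguished symbols — the join is lossless.

Yes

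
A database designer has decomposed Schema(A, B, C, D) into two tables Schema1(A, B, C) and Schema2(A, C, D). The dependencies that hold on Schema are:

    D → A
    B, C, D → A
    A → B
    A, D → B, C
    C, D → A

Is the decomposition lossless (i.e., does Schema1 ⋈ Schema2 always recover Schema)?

Common attributes: Schema1 ∩ Schema2 = {A, C}.
Closure of {A, C}: A → B applies, adding B. So (A, C)⁺ = {A, B, C}.
This closure contains every attribute of Schema1, so Schema1 ∩ Schema2 → Schema1. The join is lossless.

Yes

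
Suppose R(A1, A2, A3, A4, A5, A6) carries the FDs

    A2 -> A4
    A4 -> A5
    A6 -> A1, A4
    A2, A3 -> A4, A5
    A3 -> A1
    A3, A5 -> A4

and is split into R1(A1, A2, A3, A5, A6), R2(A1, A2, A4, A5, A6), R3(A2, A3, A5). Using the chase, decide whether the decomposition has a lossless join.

Chase test. Columns are A1, A2, A3, A4, A5, A6; row i has aⱼ where attribute j ∈ Ri, else bᵢⱼ.
Initial tableau (one row per fragment):
  row 1: a1 a2 a3 b14 a5 a6
  row 2: a1 a2 b23 a4 a5 a6
  row 3: b31 a2 a3 b34 a5 b36
Rows 1 and 2 agree on A2; apply A2→A4 and equate their A4 entries.
Rows 1 and 3 agree on A2; apply A2→A4 and equate their A4 entries.
Rows 1 and 3 agree on A3; apply A3→A1 and equate their A1 entries.
Row 1 is now all distinguished symbols — the join is lossless.

Yes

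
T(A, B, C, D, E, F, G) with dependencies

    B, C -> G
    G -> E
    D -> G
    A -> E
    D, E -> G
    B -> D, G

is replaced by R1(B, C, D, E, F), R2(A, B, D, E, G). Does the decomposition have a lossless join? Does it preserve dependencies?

lossy but dependency-preserving

Lossless test: (B, D, E)⁺ = {B, D, E, G}, which is a superkey of neither fragment — lossy.
Dependency preservation: B, C → G is not contained in any single fragment, but the restricted closure of its left-hand side across the fragments still reaches the right-hand side; the remaining FDs each lie inside some fragment. All dependencies are preserved.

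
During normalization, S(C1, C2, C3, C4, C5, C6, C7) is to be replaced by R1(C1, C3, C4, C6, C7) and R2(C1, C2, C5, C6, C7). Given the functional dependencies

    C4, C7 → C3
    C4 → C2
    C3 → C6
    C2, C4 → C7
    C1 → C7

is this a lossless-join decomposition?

Common attributes: R1 ∩ R2 = {C1, C6, C7}.
No dependency enlarges {C1, C6, C7}, so (C1, C6, C7)⁺ = {C1, C6, C7}.
The closure contains neither all of R1 = {C1, C3, C4, C6, C7} nor all of R2 = {C1, C2, C5, C6, C7}, so the common attributes are not a superkey of either fragment. The join is lossy.

No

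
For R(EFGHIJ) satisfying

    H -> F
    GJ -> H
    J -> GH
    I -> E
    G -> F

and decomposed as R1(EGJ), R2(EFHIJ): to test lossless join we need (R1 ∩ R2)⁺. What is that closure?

R1 ∩ R2 = {EJ}.
J → GH applies, adding GH
G → F applies, adding F
Closure: {EFGHJ}.

EFGHJ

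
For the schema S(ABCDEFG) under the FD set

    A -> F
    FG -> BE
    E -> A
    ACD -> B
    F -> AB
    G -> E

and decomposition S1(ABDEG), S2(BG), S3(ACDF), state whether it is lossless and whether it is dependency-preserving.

Lossless test (chase): Rows 1 and 3 agree on A; apply A→F and equate their F entries. Rows 1 and 3 agree on F; apply F→AB and equate their AB entries. Rows 1 and 2 agree on G; apply G→E and equate their E entries. Rows 1 and 2 agree on E; apply E→A and equate their A entries. Rows 1 and 2 agree on A; apply A→F and equate their F entries. No row becomes fully distinguished — the join is lossy.
Dependency preservation: FG → BE; ACD → B; F → AB are not contained in any single fragment, but the restricted closure of each left-hand side across the fragments still reaches the right-hand side; the remaining FDs each lie inside some fragment. All dependencies are preserved.

lossy but dependency-preserving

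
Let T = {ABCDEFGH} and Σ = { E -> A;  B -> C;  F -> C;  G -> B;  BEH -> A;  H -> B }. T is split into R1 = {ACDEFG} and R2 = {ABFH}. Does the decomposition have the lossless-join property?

Common attributes: R1 ∩ R2 = {AF}.
Closure of {AF}: F → C applies, adding C. So (AF)⁺ = {ACF}.
The closure contains neither all of R1 = {ACDEFG} nor all of R2 = {ABFH}, so the common attributes are not a superkey of either fragment. The join is lossy.

No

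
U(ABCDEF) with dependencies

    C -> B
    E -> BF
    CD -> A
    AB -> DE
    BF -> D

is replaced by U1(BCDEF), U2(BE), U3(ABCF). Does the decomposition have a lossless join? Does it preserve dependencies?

Lossless test (chase): Rows 1 and 2 agree on E; apply E→BF and equate their BF entries. Rows 1 and 2 agree on BF; apply BF→D and equate their D entries. Rows 1 and 3 agree on BF; apply BF→D and equate their D entries. Rows 1 and 3 agree on CD; apply CD→A and equate their A entries. Rows 1 and 3 agree on AB; apply AB→DE and equate their DE entries. Row 1 is now all distinguished symbols — the join is lossless.
Dependency preservation: the restricted closure of {AB} across the fragments never reaches {DE}, so AB → DE cannot be enforced without a join — not preserved.

lossless but not dependency-preserving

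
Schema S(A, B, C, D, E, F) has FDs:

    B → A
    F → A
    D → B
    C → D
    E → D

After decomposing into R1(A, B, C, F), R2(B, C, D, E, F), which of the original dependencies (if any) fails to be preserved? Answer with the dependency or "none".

none

B → A lies within R1.
F → A lies within R1.
D → B lies within R2.
C → D lies within R2.
E → D lies within R2.
Every dependency is enforceable on the fragments, so the decomposition is dependency-preserving.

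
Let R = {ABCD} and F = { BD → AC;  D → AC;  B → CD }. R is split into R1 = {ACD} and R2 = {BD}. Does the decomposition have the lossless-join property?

Yes

Common attributes: R1 ∩ R2 = {D}.
Closure of {D}: D → AC applies, adding AC. So (D)⁺ = {ACD}.
This closure contains every attribute of R1, so R1 ∩ R2 → R1. The join is lossless.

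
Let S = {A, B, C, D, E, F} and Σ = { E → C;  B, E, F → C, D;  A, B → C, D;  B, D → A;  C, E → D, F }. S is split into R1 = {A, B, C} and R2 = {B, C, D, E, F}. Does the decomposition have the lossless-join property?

Common attributes: R1 ∩ R2 = {B, C}.
No dependency enlarges {B, C}, so (B, C)⁺ = {B, C}.
The closure contains neither all of R1 = {A, B, C} nor all of R2 = {B, C, D, E, F}, so the common attributes are not a superkey of either fragment. The join is lossy.

No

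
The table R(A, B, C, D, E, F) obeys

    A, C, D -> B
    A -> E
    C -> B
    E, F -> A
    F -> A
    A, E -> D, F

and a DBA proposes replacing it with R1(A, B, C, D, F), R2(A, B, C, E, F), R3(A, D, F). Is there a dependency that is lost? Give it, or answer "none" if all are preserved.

none

A, C, D → B lies within R1.
A → E lies within R2.
C → B lies within R1.
E, F → A lies within R2.
F → A lies within R1.
A, E → D, F: restricted closure across fragments reaches D, F.
Every dependency is enforceable on the fragments, so the decomposition is dependency-preserving.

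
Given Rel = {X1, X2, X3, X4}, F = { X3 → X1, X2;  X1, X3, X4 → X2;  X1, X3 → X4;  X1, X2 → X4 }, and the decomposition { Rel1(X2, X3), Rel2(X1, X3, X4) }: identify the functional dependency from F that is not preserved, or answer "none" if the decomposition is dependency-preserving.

X1, X2 → X4

Check X1, X2 → X4: no single fragment contains all of {X1, X2, X4}, and the restricted closure of {X1, X2} across the fragments never reaches {X4}.
X3 → X1, X2 is preserved.
X1, X3, X4 → X2 is preserved.
X1, X3 → X4 is preserved.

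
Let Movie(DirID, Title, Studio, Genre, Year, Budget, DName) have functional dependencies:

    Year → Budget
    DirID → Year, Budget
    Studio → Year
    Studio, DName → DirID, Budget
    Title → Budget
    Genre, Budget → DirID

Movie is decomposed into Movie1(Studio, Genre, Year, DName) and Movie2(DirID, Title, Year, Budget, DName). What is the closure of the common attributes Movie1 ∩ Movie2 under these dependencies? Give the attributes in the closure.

Movie1 ∩ Movie2 = {Year, DName}.
Year → Budget applies, adding Budget
Closure: {Year, Budget, DName}.

Year, Budget, DName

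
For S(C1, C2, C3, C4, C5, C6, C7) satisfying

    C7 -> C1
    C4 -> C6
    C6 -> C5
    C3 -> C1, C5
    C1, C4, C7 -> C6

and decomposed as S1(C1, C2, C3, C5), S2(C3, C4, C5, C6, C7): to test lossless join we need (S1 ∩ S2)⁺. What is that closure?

C1, C3, C5

S1 ∩ S2 = {C3, C5}.
C3 → C1, C5 applies, adding C1
Closure: {C1, C3, C5}.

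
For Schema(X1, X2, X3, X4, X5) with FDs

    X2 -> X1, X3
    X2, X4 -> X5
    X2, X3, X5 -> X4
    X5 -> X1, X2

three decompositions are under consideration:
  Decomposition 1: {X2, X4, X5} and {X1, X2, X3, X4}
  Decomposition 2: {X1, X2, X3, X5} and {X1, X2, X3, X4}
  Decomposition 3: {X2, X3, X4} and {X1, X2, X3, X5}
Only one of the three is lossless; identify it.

Decomposition 1

Decomposition 1: common = {X2, X4}, closure = {X1, X2, X3, X4, X5} → lossless.
Decomposition 2: common = {X1, X2, X3}, closure = {X1, X2, X3} → lossy.
Decomposition 3: common = {X2, X3}, closure = {X1, X2, X3} → lossy.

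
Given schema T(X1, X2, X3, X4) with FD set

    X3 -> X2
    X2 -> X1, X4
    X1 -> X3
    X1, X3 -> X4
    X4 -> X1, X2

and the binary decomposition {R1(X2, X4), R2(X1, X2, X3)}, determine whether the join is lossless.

Yes

Common attributes: R1 ∩ R2 = {X2}.
Closure of {X2}: X2 → X1, X4 applies, adding X1, X4; X1 → X3 applies, adding X3. So (X2)⁺ = {X1, X2, X3, X4}.
This closure contains every attribute of R1, so R1 ∩ R2 → R1. The join is lossless.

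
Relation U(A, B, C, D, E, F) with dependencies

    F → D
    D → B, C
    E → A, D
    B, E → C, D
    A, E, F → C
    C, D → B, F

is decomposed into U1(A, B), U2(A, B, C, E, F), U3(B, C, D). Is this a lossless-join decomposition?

Chase test. Columns are A, B, C, D, E, F; row i has aⱼ where attribute j ∈ Ui, else bᵢⱼ.
Initial tableau (one row per fragment):
  row 1: a1 a2 b13 b14 b15 b16
  row 2: a1 a2 a3 b24 a5 a6
  row 3: b31 a2 a3 a4 b35 b36
No row becomes fully distinguished — the join is lossy.

No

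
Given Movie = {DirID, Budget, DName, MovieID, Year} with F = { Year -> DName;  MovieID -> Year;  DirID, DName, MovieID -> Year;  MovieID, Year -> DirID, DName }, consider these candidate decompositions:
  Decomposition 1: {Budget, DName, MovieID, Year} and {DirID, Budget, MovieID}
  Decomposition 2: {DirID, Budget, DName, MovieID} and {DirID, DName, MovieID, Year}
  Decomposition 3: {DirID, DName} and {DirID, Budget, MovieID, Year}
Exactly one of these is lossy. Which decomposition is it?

Decomposition 1: common = {Budget, MovieID}, closure = {DirID, Budget, DName, MovieID, Year} → lossless.
Decomposition 2: common = {DirID, DName, MovieID}, closure = {DirID, DName, MovieID, Year} → lossless.
Decomposition 3: common = {DirID}, closure = {DirID} → lossy.

Decomposition 3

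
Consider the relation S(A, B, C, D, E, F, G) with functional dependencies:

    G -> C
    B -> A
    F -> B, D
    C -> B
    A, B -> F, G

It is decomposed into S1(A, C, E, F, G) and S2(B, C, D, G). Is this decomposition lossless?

Common attributes: S1 ∩ S2 = {C, G}.
Closure of {C, G}: C → B applies, adding B; B → A applies, adding A; A, B → F, G applies, adding F; F → B, D applies, adding D. So (C, G)⁺ = {A, B, C, D, F, G}.
This closure contains every attribute of S2, so S1 ∩ S2 → S2. The join is lossless.

Yes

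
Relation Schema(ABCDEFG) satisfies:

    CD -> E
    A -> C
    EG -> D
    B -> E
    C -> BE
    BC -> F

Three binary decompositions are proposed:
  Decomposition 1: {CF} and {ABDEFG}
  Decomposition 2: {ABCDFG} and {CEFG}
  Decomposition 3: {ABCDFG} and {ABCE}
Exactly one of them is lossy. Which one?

Decomposition 1

Decomposition 1: common = {F}, closure = {F} → lossy.
Decomposition 2: common = {CFG}, closure = {BCDEFG} → lossless.
Decomposition 3: common = {ABC}, closure = {ABCEF} → lossless.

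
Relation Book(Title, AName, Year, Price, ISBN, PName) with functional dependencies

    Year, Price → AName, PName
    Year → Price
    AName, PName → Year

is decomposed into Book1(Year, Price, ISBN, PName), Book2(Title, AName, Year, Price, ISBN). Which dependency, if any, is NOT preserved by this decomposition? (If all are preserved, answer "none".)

Check AName, PName → Year: no single fragment contains all of {AName, Year, PName}, and the restricted closure of {AName, PName} across the fragments never reaches {Year}.
Year, Price → AName, PName is preserved.
Year → Price is preserved.

AName, PName → Year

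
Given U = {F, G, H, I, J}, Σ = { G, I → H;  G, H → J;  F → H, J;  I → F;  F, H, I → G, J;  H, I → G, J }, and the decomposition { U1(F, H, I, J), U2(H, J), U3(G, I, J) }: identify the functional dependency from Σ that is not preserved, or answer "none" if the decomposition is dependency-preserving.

G, H → J

Check G, H → J: no single fragment contains all of {G, H, J}, and the restricted closure of {G, H} across the fragments never reaches {J}.
G, I → H is preserved.
F → H, J is preserved.
I → F is preserved.
F, H, I → G, J is preserved.
H, I → G, J is preserved.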